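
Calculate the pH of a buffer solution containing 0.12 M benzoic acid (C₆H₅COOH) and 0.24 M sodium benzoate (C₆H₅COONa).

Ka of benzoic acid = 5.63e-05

pKa = -log(5.63e-05) = 4.25. pH = pKa + log([A⁻]/[HA]) = 4.25 + log(0.24/0.12)

pH = 4.55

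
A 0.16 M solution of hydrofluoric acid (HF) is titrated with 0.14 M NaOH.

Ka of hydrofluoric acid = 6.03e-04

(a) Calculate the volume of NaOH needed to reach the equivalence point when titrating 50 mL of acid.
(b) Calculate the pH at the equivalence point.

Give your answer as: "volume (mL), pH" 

moles acid = 0.16 × 50/1000 = 0.008 mol; V_base = moles/0.14 × 1000 = 57.1 mL. At equivalence only the conjugate base is present: [A⁻] = 0.008/0.107 = 7.4667e-02 M. Kb = Kw/Ka = 1.66e-11; [OH⁻] = √(Kb × [A⁻]) = 1.1128e-06; pOH = 5.95; pH = 14 - pOH = 8.05.

V = 57.1 mL, pH = 8.05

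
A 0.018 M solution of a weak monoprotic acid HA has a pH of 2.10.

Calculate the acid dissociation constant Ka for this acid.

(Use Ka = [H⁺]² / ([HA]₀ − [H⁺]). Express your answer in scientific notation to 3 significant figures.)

[H⁺] = 10^(−pH) = 10^(−2.10) = 7.943e-03 M. For HA ⇌ H⁺ + A⁻, Ka = [H⁺][A⁻]/[HA] = [H⁺]² / ([HA]₀ − [H⁺]) = (7.943e-03)² / (0.018 − 7.943e-03) = 6.27e-03.

K_a = 6.27e-03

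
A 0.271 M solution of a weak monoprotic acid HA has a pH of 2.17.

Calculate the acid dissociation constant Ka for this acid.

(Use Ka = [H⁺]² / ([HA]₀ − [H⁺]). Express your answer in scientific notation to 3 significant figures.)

[H⁺] = 10^(−pH) = 10^(−2.17) = 6.761e-03 M. For HA ⇌ H⁺ + A⁻, Ka = [H⁺][A⁻]/[HA] = [H⁺]² / ([HA]₀ − [H⁺]) = (6.761e-03)² / (0.271 − 6.761e-03) = 1.73e-04.

K_a = 1.73e-04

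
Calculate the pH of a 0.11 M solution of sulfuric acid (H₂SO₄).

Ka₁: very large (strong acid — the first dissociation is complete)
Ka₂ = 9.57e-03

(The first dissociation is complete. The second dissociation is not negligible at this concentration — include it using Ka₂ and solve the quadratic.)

First dissociation is complete: [H⁺]₀ = [HSO₄⁻]₀ = C = 0.11 M. Second dissociation HSO₄⁻ ⇌ H⁺ + SO₄²⁻: let x = [SO₄²⁻]. Ka₂ = (C + x)·x / (C − x) = 9.57e-03 → x² + (C + Ka₂)·x − Ka₂·C = 0 → x² + 0.11957·x − 1.053e-03 = 0. x = (−0.11957 + √(0.11957² + 4 × 1.053e-03)) / 2 = 8.2367e-03 M. [H⁺] = C + x = 0.11 + 8.2367e-03 = 1.1824e-01 M. pH = -log(1.1824e-01) = 0.93.

pH = 0.93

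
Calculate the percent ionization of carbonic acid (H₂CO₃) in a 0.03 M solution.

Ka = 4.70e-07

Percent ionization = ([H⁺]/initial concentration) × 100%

Using Ka equilibrium: x² + Ka×x - Ka×C = 0. Solving: [H⁺] = 1.1851e-04. Percent = (1.1851e-04/0.03) × 100

Percent ionization = 0.395%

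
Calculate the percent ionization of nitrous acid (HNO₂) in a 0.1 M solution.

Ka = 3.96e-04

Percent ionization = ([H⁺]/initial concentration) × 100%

Using Ka equilibrium: x² + Ka×x - Ka×C = 0. Solving: [H⁺] = 6.0980e-03. Percent = (6.0980e-03/0.1) × 100

Percent ionization = 6.1%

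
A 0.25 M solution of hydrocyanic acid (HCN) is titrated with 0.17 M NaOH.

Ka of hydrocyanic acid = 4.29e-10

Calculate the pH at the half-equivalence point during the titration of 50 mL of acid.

At half-equivalence [HA] = [A⁻], so Henderson-Hasselbalch gives pH = pKa = -log(4.29e-10) = 9.37.

pH = pKa = 9.37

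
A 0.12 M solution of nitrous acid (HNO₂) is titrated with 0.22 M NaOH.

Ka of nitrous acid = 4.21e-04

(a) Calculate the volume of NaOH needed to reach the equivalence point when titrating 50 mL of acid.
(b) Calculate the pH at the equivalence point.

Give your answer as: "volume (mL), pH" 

moles acid = 0.12 × 50/1000 = 0.006 mol; V_base = moles/0.22 × 1000 = 27.3 mL. At equivalence only the conjugate base is present: [A⁻] = 0.006/0.077 = 7.7647e-02 M. Kb = Kw/Ka = 2.38e-11; [OH⁻] = √(Kb × [A⁻]) = 1.3581e-06; pOH = 5.87; pH = 14 - pOH = 8.13.

V = 27.3 mL, pH = 8.13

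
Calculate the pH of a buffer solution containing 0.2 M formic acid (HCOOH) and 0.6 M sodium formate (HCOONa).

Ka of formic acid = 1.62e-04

pKa = -log(1.62e-04) = 3.79. pH = pKa + log([A⁻]/[HA]) = 3.79 + log(0.6/0.2)

pH = 4.27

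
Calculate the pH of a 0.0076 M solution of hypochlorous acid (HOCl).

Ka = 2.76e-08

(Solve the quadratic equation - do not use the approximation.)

x² + Ka×x - Ka×C = 0. Using quadratic formula: [H⁺] = 1.4469e-05

pH = 4.84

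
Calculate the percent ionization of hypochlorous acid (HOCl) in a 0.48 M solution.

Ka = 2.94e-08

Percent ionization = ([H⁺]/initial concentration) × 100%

Using Ka equilibrium: x² + Ka×x - Ka×C = 0. Solving: [H⁺] = 1.1878e-04. Percent = (1.1878e-04/0.48) × 100

Percent ionization = 0.0247%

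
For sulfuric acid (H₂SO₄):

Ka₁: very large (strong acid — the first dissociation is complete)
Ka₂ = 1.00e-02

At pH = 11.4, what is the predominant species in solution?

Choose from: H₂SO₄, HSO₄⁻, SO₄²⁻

The first dissociation is complete, so H₂SO₄ itself is never the predominant species in water; pKa₂ = -log(1.00e-02) = 2.00. For a polyprotic acid the predominant species crosses at each pKa: below pKa_n the protonated form dominates, above it the deprotonated form does. At pH = 11.4, the predominant species is SO₄²⁻.

SO₄²⁻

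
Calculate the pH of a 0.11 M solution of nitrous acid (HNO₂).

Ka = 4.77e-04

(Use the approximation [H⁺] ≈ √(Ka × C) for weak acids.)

[H⁺] = √(Ka × C) = √(4.77e-04 × 0.11) = 7.2436e-03. pH = -log(7.2436e-03)

pH = 2.14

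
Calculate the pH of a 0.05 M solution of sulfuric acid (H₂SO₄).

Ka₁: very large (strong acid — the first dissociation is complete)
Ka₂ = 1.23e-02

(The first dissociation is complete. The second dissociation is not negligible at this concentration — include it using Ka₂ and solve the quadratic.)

First dissociation is complete: [H⁺]₀ = [HSO₄⁻]₀ = C = 0.05 M. Second dissociation HSO₄⁻ ⇌ H⁺ + SO₄²⁻: let x = [SO₄²⁻]. Ka₂ = (C + x)·x / (C − x) = 1.23e-02 → x² + (C + Ka₂)·x − Ka₂·C = 0 → x² + 0.06230·x − 6.150e-04 = 0. x = (−0.06230 + √(0.06230² + 4 × 6.150e-04)) / 2 = 8.6661e-03 M. [H⁺] = C + x = 0.05 + 8.6661e-03 = 5.8666e-02 M. pH = -log(5.8666e-02) = 1.23.

pH = 1.23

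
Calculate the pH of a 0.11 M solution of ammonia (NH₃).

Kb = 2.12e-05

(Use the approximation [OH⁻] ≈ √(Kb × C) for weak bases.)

[OH⁻] = √(Kb × C) = √(2.12e-05 × 0.11) = 1.5271e-03. pOH = 2.82, pH = 14 - pOH

pH = 11.18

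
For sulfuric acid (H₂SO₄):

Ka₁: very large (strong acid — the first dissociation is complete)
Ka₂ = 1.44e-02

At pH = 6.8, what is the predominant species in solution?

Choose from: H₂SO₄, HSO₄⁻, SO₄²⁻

The first dissociation is complete, so H₂SO₄ itself is never the predominant species in water; pKa₂ = -log(1.44e-02) = 1.84. For a polyprotic acid the predominant species crosses at each pKa: below pKa_n the protonated form dominates, above it the deprotonated form does. At pH = 6.8, the predominant species is SO₄²⁻.

SO₄²⁻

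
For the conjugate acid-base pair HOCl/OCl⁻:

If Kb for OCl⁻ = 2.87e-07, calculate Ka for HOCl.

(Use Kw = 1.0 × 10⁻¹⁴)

For a conjugate pair Ka × Kb = Kw, so Ka = Kw/Kb = 1.0 × 10⁻¹⁴ / 2.87e-07 = 3.48e-08.

K_a = 3.48e-08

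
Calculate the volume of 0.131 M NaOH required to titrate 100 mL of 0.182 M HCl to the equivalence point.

At equivalence: moles acid = moles base. moles HCl = 0.182 × 100/1000 = 0.0182 mol. V_base = moles / 0.131 × 1000 = 138.9 mL.

V_{base} = 138.9 mL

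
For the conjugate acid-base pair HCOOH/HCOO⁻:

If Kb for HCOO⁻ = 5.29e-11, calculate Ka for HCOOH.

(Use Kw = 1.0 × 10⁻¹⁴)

For a conjugate pair Ka × Kb = Kw, so Ka = Kw/Kb = 1.0 × 10⁻¹⁴ / 5.29e-11 = 1.89e-04.

K_a = 1.89e-04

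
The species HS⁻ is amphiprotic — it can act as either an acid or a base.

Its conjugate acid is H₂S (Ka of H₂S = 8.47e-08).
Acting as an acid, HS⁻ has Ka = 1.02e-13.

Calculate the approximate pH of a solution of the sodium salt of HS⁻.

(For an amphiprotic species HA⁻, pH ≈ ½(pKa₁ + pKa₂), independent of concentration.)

pKa₁ = -log(8.47e-08) = 7.07; pKa₂ = -log(1.02e-13) = 12.99. For an amphiprotic species, pH ≈ ½(pKa₁ + pKa₂) = ½(7.07 + 12.99) = 10.03.

pH = 10.03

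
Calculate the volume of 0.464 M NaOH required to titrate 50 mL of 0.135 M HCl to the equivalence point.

At equivalence: moles acid = moles base. moles HCl = 0.135 × 50/1000 = 0.00675 mol. V_base = moles / 0.464 × 1000 = 14.5 mL.

V_{base} = 14.5 mL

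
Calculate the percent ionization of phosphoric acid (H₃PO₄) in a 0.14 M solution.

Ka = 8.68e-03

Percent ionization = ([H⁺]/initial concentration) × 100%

Using Ka equilibrium: x² + Ka×x - Ka×C = 0. Solving: [H⁺] = 3.0789e-02. Percent = (3.0789e-02/0.14) × 100

Percent ionization = 22%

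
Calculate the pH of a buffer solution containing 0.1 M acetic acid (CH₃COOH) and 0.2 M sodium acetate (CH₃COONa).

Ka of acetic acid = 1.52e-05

pKa = -log(1.52e-05) = 4.82. pH = pKa + log([A⁻]/[HA]) = 4.82 + log(0.2/0.1)

pH = 5.12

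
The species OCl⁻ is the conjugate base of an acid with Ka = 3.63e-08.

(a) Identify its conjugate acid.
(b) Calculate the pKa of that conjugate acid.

(a) The conjugate acid is formed by adding one H⁺ to OCl⁻, giving HOCl. (b) pKa = -log(Ka) = -log(3.63e-08) = 7.44.

Conjugate acid: HOCl; pK_a = 7.44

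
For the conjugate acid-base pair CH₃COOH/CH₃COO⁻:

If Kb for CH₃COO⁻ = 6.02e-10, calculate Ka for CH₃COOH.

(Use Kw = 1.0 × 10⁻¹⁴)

For a conjugate pair Ka × Kb = Kw, so Ka = Kw/Kb = 1.0 × 10⁻¹⁴ / 6.02e-10 = 1.66e-05.

K_a = 1.66e-05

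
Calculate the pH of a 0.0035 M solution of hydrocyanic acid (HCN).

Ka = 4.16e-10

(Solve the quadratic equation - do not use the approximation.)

x² + Ka×x - Ka×C = 0. Using quadratic formula: [H⁺] = 1.2064e-06

pH = 5.92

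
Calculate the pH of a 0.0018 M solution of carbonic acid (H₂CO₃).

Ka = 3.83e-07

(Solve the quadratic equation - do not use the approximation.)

x² + Ka×x - Ka×C = 0. Using quadratic formula: [H⁺] = 2.6066e-05

pH = 4.58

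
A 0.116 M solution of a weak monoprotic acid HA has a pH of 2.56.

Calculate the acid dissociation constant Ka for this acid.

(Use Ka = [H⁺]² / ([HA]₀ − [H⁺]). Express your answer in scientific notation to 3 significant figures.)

[H⁺] = 10^(−pH) = 10^(−2.56) = 2.754e-03 M. For HA ⇌ H⁺ + A⁻, Ka = [H⁺][A⁻]/[HA] = [H⁺]² / ([HA]₀ − [H⁺]) = (2.754e-03)² / (0.116 − 2.754e-03) = 6.70e-05.

K_a = 6.70e-05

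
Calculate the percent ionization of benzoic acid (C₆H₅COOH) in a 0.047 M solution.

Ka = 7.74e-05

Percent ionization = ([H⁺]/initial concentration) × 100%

Using Ka equilibrium: x² + Ka×x - Ka×C = 0. Solving: [H⁺] = 1.8690e-03. Percent = (1.8690e-03/0.047) × 100

Percent ionization = 3.98%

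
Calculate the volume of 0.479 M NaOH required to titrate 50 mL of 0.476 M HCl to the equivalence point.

At equivalence: moles acid = moles base. moles HCl = 0.476 × 50/1000 = 0.0238 mol. V_base = moles / 0.479 × 1000 = 49.7 mL.

V_{base} = 49.7 mL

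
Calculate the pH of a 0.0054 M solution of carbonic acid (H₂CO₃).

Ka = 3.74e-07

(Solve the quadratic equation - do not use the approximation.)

x² + Ka×x - Ka×C = 0. Using quadratic formula: [H⁺] = 4.4753e-05

pH = 4.35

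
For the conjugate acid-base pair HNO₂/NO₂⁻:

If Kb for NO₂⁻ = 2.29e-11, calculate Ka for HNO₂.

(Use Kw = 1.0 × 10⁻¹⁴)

For a conjugate pair Ka × Kb = Kw, so Ka = Kw/Kb = 1.0 × 10⁻¹⁴ / 2.29e-11 = 4.37e-04.

K_a = 4.37e-04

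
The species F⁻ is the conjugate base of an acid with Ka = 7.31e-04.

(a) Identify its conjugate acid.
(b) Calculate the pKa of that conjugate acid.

(a) The conjugate acid is formed by adding one H⁺ to F⁻, giving HF. (b) pKa = -log(Ka) = -log(7.31e-04) = 3.14.

Conjugate acid: HF; pK_a = 3.14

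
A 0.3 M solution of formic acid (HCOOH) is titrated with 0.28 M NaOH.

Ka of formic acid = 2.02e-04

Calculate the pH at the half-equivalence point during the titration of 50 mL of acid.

At half-equivalence [HA] = [A⁻], so Henderson-Hasselbalch gives pH = pKa = -log(2.02e-04) = 3.69.

pH = pKa = 3.69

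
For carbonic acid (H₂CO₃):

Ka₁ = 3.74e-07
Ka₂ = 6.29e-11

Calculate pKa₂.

pKa₂ = -log(Ka₂) = -log(6.29e-11) = 10.20.

pK_{a2} = 10.20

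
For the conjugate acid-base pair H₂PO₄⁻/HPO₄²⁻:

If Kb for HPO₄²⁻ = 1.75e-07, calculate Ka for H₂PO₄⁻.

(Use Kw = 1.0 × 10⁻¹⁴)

For a conjugate pair Ka × Kb = Kw, so Ka = Kw/Kb = 1.0 × 10⁻¹⁴ / 1.75e-07 = 5.71e-08.

K_a = 5.71e-08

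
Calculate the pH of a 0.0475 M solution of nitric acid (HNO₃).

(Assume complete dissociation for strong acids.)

[H⁺] = 0.0475 M for strong acid. pH = -log[H⁺] = -log(0.0475)

pH = 1.32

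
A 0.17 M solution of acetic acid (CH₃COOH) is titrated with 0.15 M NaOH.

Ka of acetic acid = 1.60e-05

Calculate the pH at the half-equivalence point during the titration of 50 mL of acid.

At half-equivalence [HA] = [A⁻], so Henderson-Hasselbalch gives pH = pKa = -log(1.60e-05) = 4.80.

pH = pKa = 4.80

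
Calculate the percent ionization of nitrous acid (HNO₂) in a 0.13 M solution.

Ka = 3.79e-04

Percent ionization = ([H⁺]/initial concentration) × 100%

Using Ka equilibrium: x² + Ka×x - Ka×C = 0. Solving: [H⁺] = 6.8323e-03. Percent = (6.8323e-03/0.13) × 100

Percent ionization = 5.26%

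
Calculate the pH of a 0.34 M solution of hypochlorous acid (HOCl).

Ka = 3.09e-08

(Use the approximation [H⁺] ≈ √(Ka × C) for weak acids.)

[H⁺] = √(Ka × C) = √(3.09e-08 × 0.34) = 1.0250e-04. pH = -log(1.0250e-04)

pH = 3.99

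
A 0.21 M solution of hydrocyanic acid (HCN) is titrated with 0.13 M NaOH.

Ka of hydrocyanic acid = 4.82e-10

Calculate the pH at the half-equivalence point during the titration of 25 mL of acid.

At half-equivalence [HA] = [A⁻], so Henderson-Hasselbalch gives pH = pKa = -log(4.82e-10) = 9.32.

pH = pKa = 9.32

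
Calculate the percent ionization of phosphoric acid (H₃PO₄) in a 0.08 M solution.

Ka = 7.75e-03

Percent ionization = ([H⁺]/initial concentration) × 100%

Using Ka equilibrium: x² + Ka×x - Ka×C = 0. Solving: [H⁺] = 2.1325e-02. Percent = (2.1325e-02/0.08) × 100

Percent ionization = 26.7%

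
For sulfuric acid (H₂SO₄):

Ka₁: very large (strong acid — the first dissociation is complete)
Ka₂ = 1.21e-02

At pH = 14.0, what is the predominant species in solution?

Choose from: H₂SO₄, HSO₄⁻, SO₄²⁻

The first dissociation is complete, so H₂SO₄ itself is never the predominant species in water; pKa₂ = -log(1.21e-02) = 1.92. For a polyprotic acid the predominant species crosses at each pKa: below pKa_n the protonated form dominates, above it the deprotonated form does. At pH = 14.0, the predominant species is SO₄²⁻.

SO₄²⁻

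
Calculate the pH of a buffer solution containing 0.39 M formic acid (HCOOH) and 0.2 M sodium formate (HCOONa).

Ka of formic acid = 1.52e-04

pKa = -log(1.52e-04) = 3.82. pH = pKa + log([A⁻]/[HA]) = 3.82 + log(0.2/0.39)

pH = 3.53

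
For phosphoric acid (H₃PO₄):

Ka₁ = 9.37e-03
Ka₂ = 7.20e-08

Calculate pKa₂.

pKa₂ = -log(Ka₂) = -log(7.20e-08) = 7.14.

pK_{a2} = 7.14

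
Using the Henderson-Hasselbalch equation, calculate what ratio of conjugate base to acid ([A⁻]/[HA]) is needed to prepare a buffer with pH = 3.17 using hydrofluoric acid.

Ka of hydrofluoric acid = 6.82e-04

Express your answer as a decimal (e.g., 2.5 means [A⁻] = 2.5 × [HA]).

pKa = -log(6.82e-04) = 3.1662. pH = pKa + log([A⁻]/[HA]), so log([A⁻]/[HA]) = pH − pKa = 3.17 − 3.1662 = 0.0038. [A⁻]/[HA] = 10^(0.0038) = 1.01

[A⁻]/[HA] = 1.01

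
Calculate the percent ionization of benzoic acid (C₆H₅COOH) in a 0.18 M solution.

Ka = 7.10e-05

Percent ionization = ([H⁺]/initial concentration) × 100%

Using Ka equilibrium: x² + Ka×x - Ka×C = 0. Solving: [H⁺] = 3.5396e-03. Percent = (3.5396e-03/0.18) × 100

Percent ionization = 1.97%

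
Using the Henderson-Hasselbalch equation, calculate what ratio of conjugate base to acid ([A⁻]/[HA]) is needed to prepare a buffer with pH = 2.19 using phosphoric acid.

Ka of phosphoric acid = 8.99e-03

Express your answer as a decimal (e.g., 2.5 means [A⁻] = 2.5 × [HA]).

pKa = -log(8.99e-03) = 2.0462. pH = pKa + log([A⁻]/[HA]), so log([A⁻]/[HA]) = pH − pKa = 2.19 − 2.0462 = 0.1438. [A⁻]/[HA] = 10^(0.1438) = 1.39

[A⁻]/[HA] = 1.39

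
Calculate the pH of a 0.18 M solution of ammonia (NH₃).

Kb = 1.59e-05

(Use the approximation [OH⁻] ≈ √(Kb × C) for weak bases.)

[OH⁻] = √(Kb × C) = √(1.59e-05 × 0.18) = 1.6917e-03. pOH = 2.77, pH = 14 - pOH

pH = 11.23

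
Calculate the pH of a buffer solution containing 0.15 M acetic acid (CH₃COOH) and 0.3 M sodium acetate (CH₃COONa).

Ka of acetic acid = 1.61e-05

pKa = -log(1.61e-05) = 4.79. pH = pKa + log([A⁻]/[HA]) = 4.79 + log(0.3/0.15)

pH = 5.09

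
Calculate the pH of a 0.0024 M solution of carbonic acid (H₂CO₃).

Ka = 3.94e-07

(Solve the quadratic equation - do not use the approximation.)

x² + Ka×x - Ka×C = 0. Using quadratic formula: [H⁺] = 3.0554e-05

pH = 4.51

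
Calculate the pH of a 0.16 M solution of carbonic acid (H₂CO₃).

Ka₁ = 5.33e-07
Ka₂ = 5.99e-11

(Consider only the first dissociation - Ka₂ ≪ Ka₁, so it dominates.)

First dissociation dominates. From Ka₁ = [H⁺][HA⁻]/[H₂A], x² + Ka₁·x − Ka₁·C = 0 with C = 0.16 M and Ka₁ = 5.33e-07. Solving: [H⁺] = (−Ka₁ + √(Ka₁² + 4·Ka₁·C)) / 2 = 2.9176e-04 M. pH = -log(2.9176e-04) = 3.53.

pH = 3.53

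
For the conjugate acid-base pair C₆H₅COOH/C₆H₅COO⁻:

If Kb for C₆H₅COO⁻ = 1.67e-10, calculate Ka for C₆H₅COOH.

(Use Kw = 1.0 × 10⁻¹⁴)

For a conjugate pair Ka × Kb = Kw, so Ka = Kw/Kb = 1.0 × 10⁻¹⁴ / 1.67e-10 = 5.99e-05.

K_a = 5.99e-05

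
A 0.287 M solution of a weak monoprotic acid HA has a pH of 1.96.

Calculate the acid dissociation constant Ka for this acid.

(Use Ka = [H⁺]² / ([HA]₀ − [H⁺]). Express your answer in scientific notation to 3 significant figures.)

[H⁺] = 10^(−pH) = 10^(−1.96) = 1.096e-02 M. For HA ⇌ H⁺ + A⁻, Ka = [H⁺][A⁻]/[HA] = [H⁺]² / ([HA]₀ − [H⁺]) = (1.096e-02)² / (0.287 − 1.096e-02) = 4.36e-04.

K_a = 4.36e-04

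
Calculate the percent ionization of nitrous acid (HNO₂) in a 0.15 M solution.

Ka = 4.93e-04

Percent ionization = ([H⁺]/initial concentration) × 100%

Using Ka equilibrium: x² + Ka×x - Ka×C = 0. Solving: [H⁺] = 8.3565e-03. Percent = (8.3565e-03/0.15) × 100

Percent ionization = 5.57%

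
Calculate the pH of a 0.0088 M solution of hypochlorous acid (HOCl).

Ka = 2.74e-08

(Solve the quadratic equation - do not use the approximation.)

x² + Ka×x - Ka×C = 0. Using quadratic formula: [H⁺] = 1.5514e-05

pH = 4.81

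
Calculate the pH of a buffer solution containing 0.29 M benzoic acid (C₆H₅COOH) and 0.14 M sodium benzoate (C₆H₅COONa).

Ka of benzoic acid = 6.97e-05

pKa = -log(6.97e-05) = 4.16. pH = pKa + log([A⁻]/[HA]) = 4.16 + log(0.14/0.29)

pH = 3.84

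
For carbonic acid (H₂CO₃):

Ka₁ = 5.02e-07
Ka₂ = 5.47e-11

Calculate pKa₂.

pKa₂ = -log(Ka₂) = -log(5.47e-11) = 10.26.

pK_{a2} = 10.26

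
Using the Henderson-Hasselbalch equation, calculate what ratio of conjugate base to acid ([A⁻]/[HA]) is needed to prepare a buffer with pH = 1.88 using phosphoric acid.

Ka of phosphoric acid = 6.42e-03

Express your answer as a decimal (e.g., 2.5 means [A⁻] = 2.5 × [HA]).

pKa = -log(6.42e-03) = 2.1925. pH = pKa + log([A⁻]/[HA]), so log([A⁻]/[HA]) = pH − pKa = 1.88 − 2.1925 = -0.3125. [A⁻]/[HA] = 10^(-0.3125) = 0.487

[A⁻]/[HA] = 0.487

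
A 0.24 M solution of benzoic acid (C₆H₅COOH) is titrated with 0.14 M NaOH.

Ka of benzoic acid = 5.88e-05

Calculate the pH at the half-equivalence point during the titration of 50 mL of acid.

At half-equivalence [HA] = [A⁻], so Henderson-Hasselbalch gives pH = pKa = -log(5.88e-05) = 4.23.

pH = pKa = 4.23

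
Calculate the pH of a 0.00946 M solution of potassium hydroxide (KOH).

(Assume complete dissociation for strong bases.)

[OH⁻] = 0.00946 M for strong base. pOH = -log[OH⁻] = 2.02, pH = 14 - pOH

pH = 11.98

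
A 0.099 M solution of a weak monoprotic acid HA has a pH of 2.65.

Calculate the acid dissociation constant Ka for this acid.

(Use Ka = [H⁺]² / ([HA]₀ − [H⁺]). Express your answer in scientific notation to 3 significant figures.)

[H⁺] = 10^(−pH) = 10^(−2.65) = 2.239e-03 M. For HA ⇌ H⁺ + A⁻, Ka = [H⁺][A⁻]/[HA] = [H⁺]² / ([HA]₀ − [H⁺]) = (2.239e-03)² / (0.099 − 2.239e-03) = 5.18e-05.

K_a = 5.18e-05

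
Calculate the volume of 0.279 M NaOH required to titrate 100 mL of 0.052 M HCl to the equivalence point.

At equivalence: moles acid = moles base. moles HCl = 0.052 × 100/1000 = 0.0052 mol. V_base = moles / 0.279 × 1000 = 18.6 mL.

V_{base} = 18.6 mL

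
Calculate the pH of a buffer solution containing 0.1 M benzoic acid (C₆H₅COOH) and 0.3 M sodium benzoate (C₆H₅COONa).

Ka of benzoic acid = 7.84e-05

pKa = -log(7.84e-05) = 4.11. pH = pKa + log([A⁻]/[HA]) = 4.11 + log(0.3/0.1)

pH = 4.58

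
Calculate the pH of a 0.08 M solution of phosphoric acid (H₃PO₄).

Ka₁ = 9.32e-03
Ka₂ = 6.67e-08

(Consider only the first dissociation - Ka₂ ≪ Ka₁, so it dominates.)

First dissociation dominates. From Ka₁ = [H⁺][HA⁻]/[H₂A], x² + Ka₁·x − Ka₁·C = 0 with C = 0.08 M and Ka₁ = 9.32e-03. Solving: [H⁺] = (−Ka₁ + √(Ka₁² + 4·Ka₁·C)) / 2 = 2.3040e-02 M. pH = -log(2.3040e-02) = 1.64.

pH = 1.64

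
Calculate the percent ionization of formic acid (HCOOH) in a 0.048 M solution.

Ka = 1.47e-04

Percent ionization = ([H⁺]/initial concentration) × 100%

Using Ka equilibrium: x² + Ka×x - Ka×C = 0. Solving: [H⁺] = 2.5838e-03. Percent = (2.5838e-03/0.048) × 100

Percent ionization = 5.38%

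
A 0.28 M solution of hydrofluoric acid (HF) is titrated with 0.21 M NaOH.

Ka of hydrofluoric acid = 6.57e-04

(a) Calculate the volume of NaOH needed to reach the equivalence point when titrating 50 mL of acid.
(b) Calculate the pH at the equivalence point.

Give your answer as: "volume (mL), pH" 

moles acid = 0.28 × 50/1000 = 0.014 mol; V_base = moles/0.21 × 1000 = 66.7 mL. At equivalence only the conjugate base is present: [A⁻] = 0.014/0.117 = 1.2000e-01 M. Kb = Kw/Ka = 1.52e-11; [OH⁻] = √(Kb × [A⁻]) = 1.3515e-06; pOH = 5.87; pH = 14 - pOH = 8.13.

V = 66.7 mL, pH = 8.13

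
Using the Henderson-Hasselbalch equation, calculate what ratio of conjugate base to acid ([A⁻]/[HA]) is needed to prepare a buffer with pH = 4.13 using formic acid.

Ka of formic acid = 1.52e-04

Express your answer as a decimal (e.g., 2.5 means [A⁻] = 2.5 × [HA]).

pKa = -log(1.52e-04) = 3.8182. pH = pKa + log([A⁻]/[HA]), so log([A⁻]/[HA]) = pH − pKa = 4.13 − 3.8182 = 0.3118. [A⁻]/[HA] = 10^(0.3118) = 2.05

[A⁻]/[HA] = 2.05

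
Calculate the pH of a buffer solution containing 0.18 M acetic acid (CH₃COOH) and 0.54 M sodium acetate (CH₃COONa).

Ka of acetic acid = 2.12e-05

pKa = -log(2.12e-05) = 4.67. pH = pKa + log([A⁻]/[HA]) = 4.67 + log(0.54/0.18)

pH = 5.15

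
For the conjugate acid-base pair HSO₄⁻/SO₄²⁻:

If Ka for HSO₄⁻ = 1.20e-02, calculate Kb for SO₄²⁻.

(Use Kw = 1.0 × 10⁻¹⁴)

For a conjugate pair Ka × Kb = Kw, so Kb = Kw/Ka = 1.0 × 10⁻¹⁴ / 1.20e-02 = 8.33e-13.

K_b = 8.33e-13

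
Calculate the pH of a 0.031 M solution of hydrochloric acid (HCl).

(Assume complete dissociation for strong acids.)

[H⁺] = 0.031 M for strong acid. pH = -log[H⁺] = -log(0.031)

pH = 1.51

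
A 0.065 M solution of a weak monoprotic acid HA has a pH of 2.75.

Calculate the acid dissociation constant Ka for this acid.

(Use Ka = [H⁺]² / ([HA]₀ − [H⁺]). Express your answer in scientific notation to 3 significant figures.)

[H⁺] = 10^(−pH) = 10^(−2.75) = 1.778e-03 M. For HA ⇌ H⁺ + A⁻, Ka = [H⁺][A⁻]/[HA] = [H⁺]² / ([HA]₀ − [H⁺]) = (1.778e-03)² / (0.065 − 1.778e-03) = 5.00e-05.

K_a = 5.00e-05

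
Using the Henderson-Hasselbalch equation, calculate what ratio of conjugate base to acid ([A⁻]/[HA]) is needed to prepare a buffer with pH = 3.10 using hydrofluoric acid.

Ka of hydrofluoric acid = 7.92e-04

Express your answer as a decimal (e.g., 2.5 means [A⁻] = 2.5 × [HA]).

pKa = -log(7.92e-04) = 3.1013. pH = pKa + log([A⁻]/[HA]), so log([A⁻]/[HA]) = pH − pKa = 3.10 − 3.1013 = -0.0013. [A⁻]/[HA] = 10^(-0.0013) = 0.997

[A⁻]/[HA] = 0.997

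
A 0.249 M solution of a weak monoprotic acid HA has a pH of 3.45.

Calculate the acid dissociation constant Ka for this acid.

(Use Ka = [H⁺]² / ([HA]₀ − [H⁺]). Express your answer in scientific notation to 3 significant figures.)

[H⁺] = 10^(−pH) = 10^(−3.45) = 3.548e-04 M. For HA ⇌ H⁺ + A⁻, Ka = [H⁺][A⁻]/[HA] = [H⁺]² / ([HA]₀ − [H⁺]) = (3.548e-04)² / (0.249 − 3.548e-04) = 5.06e-07.

K_a = 5.06e-07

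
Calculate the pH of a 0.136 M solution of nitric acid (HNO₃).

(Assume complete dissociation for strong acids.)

[H⁺] = 0.136 M for strong acid. pH = -log[H⁺] = -log(0.136)

pH = 0.87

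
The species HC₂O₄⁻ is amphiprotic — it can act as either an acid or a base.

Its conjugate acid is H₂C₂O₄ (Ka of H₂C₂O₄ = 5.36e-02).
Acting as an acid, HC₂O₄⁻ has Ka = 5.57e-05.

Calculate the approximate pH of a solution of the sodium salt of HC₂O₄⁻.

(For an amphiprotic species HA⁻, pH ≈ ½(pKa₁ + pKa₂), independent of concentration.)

pKa₁ = -log(5.36e-02) = 1.27; pKa₂ = -log(5.57e-05) = 4.25. For an amphiprotic species, pH ≈ ½(pKa₁ + pKa₂) = ½(1.27 + 4.25) = 2.76.

pH = 2.76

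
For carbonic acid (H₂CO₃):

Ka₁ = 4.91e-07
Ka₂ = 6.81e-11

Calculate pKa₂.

pKa₂ = -log(Ka₂) = -log(6.81e-11) = 10.17.

pK_{a2} = 10.17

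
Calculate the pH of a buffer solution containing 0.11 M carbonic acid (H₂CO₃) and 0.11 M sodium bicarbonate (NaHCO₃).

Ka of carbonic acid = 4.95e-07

pKa = -log(4.95e-07) = 6.31. pH = pKa + log([A⁻]/[HA]) = 6.31 + log(0.11/0.11)

pH = 6.31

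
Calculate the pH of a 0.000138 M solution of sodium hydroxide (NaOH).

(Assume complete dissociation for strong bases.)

[OH⁻] = 0.000138 M for strong base. pOH = -log[OH⁻] = 3.86, pH = 14 - pOH

pH = 10.14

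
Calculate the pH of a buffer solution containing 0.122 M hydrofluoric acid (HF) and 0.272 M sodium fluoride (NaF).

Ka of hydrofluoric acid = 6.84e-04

pKa = -log(6.84e-04) = 3.16. pH = pKa + log([A⁻]/[HA]) = 3.16 + log(0.272/0.122)

pH = 3.51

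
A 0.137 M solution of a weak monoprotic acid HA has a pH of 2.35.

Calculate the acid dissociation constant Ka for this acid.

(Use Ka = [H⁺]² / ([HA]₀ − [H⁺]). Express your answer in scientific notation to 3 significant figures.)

[H⁺] = 10^(−pH) = 10^(−2.35) = 4.467e-03 M. For HA ⇌ H⁺ + A⁻, Ka = [H⁺][A⁻]/[HA] = [H⁺]² / ([HA]₀ − [H⁺]) = (4.467e-03)² / (0.137 − 4.467e-03) = 1.51e-04.

K_a = 1.51e-04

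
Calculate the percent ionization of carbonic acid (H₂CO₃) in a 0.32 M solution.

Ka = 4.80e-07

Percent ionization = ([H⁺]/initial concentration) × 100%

Using Ka equilibrium: x² + Ka×x - Ka×C = 0. Solving: [H⁺] = 3.9168e-04. Percent = (3.9168e-04/0.32) × 100

Percent ionization = 0.122%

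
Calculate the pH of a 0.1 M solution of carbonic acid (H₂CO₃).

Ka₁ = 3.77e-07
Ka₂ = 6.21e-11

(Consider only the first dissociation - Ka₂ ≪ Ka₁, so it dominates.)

First dissociation dominates. From Ka₁ = [H⁺][HA⁻]/[H₂A], x² + Ka₁·x − Ka₁·C = 0 with C = 0.1 M and Ka₁ = 3.77e-07. Solving: [H⁺] = (−Ka₁ + √(Ka₁² + 4·Ka₁·C)) / 2 = 1.9398e-04 M. pH = -log(1.9398e-04) = 3.71.

pH = 3.71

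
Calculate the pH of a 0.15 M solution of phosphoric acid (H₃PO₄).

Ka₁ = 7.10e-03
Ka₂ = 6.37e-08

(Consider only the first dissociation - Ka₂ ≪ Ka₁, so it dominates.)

First dissociation dominates. From Ka₁ = [H⁺][HA⁻]/[H₂A], x² + Ka₁·x − Ka₁·C = 0 with C = 0.15 M and Ka₁ = 7.10e-03. Solving: [H⁺] = (−Ka₁ + √(Ka₁² + 4·Ka₁·C)) / 2 = 2.9277e-02 M. pH = -log(2.9277e-02) = 1.53.

pH = 1.53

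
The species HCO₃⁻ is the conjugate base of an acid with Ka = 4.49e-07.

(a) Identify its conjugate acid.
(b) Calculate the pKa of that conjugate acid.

(a) The conjugate acid is formed by adding one H⁺ to HCO₃⁻, giving H₂CO₃. (b) pKa = -log(Ka) = -log(4.49e-07) = 6.35.

Conjugate acid: H₂CO₃; pK_a = 6.35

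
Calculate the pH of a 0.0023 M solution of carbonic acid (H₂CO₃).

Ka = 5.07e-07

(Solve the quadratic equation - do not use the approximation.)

x² + Ka×x - Ka×C = 0. Using quadratic formula: [H⁺] = 3.3896e-05

pH = 4.47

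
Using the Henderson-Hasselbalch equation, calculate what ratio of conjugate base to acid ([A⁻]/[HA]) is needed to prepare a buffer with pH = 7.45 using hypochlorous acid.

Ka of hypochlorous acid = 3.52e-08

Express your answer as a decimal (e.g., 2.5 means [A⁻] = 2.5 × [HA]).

pKa = -log(3.52e-08) = 7.4535. pH = pKa + log([A⁻]/[HA]), so log([A⁻]/[HA]) = pH − pKa = 7.45 − 7.4535 = -0.0035. [A⁻]/[HA] = 10^(-0.0035) = 0.992

[A⁻]/[HA] = 0.992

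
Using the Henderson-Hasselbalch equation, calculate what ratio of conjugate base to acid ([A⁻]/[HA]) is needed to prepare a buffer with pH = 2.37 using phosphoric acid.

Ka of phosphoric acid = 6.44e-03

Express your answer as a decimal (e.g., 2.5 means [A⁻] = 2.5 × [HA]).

pKa = -log(6.44e-03) = 2.1911. pH = pKa + log([A⁻]/[HA]), so log([A⁻]/[HA]) = pH − pKa = 2.37 − 2.1911 = 0.1789. [A⁻]/[HA] = 10^(0.1789) = 1.51

[A⁻]/[HA] = 1.51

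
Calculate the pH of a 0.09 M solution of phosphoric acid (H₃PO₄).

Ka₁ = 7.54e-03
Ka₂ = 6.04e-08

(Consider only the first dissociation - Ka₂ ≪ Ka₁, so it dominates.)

First dissociation dominates. From Ka₁ = [H⁺][HA⁻]/[H₂A], x² + Ka₁·x − Ka₁·C = 0 with C = 0.09 M and Ka₁ = 7.54e-03. Solving: [H⁺] = (−Ka₁ + √(Ka₁² + 4·Ka₁·C)) / 2 = 2.2551e-02 M. pH = -log(2.2551e-02) = 1.65.

pH = 1.65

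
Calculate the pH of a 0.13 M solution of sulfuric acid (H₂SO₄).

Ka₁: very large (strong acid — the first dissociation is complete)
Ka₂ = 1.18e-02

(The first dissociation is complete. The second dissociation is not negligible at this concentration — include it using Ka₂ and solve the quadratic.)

First dissociation is complete: [H⁺]₀ = [HSO₄⁻]₀ = C = 0.13 M. Second dissociation HSO₄⁻ ⇌ H⁺ + SO₄²⁻: let x = [SO₄²⁻]. Ka₂ = (C + x)·x / (C − x) = 1.18e-02 → x² + (C + Ka₂)·x − Ka₂·C = 0 → x² + 0.14180·x − 1.534e-03 = 0. x = (−0.14180 + √(0.14180² + 4 × 1.534e-03)) / 2 = 1.0099e-02 M. [H⁺] = C + x = 0.13 + 1.0099e-02 = 1.4010e-01 M. pH = -log(1.4010e-01) = 0.85.

pH = 0.85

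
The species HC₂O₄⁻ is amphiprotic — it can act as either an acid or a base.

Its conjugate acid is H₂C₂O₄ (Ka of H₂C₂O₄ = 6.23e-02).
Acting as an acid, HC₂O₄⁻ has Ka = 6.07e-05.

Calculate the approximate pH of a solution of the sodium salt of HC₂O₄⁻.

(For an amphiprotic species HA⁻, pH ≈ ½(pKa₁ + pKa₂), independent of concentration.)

pKa₁ = -log(6.23e-02) = 1.21; pKa₂ = -log(6.07e-05) = 4.22. For an amphiprotic species, pH ≈ ½(pKa₁ + pKa₂) = ½(1.21 + 4.22) = 2.71.

pH = 2.71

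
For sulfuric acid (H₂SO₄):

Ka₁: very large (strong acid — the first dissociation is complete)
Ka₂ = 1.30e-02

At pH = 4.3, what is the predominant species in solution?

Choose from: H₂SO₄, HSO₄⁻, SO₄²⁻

The first dissociation is complete, so H₂SO₄ itself is never the predominant species in water; pKa₂ = -log(1.30e-02) = 1.89. For a polyprotic acid the predominant species crosses at each pKa: below pKa_n the protonated form dominates, above it the deprotonated form does. At pH = 4.3, the predominant species is SO₄²⁻.

SO₄²⁻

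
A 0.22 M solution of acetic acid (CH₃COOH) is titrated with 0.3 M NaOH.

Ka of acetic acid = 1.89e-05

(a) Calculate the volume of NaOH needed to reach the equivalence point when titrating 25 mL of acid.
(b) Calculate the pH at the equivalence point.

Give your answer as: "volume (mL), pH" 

moles acid = 0.22 × 25/1000 = 0.0055 mol; V_base = moles/0.3 × 1000 = 18.3 mL. At equivalence only the conjugate base is present: [A⁻] = 0.0055/0.043 = 1.2692e-01 M. Kb = Kw/Ka = 5.29e-10; [OH⁻] = √(Kb × [A⁻]) = 8.1948e-06; pOH = 5.09; pH = 14 - pOH = 8.91.

V = 18.3 mL, pH = 8.91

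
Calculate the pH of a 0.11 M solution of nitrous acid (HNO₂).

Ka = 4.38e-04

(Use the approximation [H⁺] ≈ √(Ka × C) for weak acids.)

[H⁺] = √(Ka × C) = √(4.38e-04 × 0.11) = 6.9412e-03. pH = -log(6.9412e-03)

pH = 2.16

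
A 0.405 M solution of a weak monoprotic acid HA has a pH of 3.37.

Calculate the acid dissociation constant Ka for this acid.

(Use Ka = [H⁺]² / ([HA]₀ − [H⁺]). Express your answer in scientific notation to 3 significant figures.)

[H⁺] = 10^(−pH) = 10^(−3.37) = 4.266e-04 M. For HA ⇌ H⁺ + A⁻, Ka = [H⁺][A⁻]/[HA] = [H⁺]² / ([HA]₀ − [H⁺]) = (4.266e-04)² / (0.405 − 4.266e-04) = 4.50e-07.

K_a = 4.50e-07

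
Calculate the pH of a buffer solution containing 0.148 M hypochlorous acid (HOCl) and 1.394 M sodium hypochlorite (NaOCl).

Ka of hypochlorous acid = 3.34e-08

pKa = -log(3.34e-08) = 7.48. pH = pKa + log([A⁻]/[HA]) = 7.48 + log(1.394/0.148)

pH = 8.45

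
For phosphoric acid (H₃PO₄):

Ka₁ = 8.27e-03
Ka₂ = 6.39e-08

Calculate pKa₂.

pKa₂ = -log(Ka₂) = -log(6.39e-08) = 7.19.

pK_{a2} = 7.19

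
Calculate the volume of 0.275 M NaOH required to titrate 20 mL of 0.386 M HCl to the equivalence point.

At equivalence: moles acid = moles base. moles HCl = 0.386 × 20/1000 = 0.00772 mol. V_base = moles / 0.275 × 1000 = 28.1 mL.

V_{base} = 28.1 mL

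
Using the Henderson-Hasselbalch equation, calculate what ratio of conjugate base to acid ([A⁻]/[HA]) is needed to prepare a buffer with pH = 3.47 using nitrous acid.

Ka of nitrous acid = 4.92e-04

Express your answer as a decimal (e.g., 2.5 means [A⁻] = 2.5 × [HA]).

pKa = -log(4.92e-04) = 3.3080. pH = pKa + log([A⁻]/[HA]), so log([A⁻]/[HA]) = pH − pKa = 3.47 − 3.3080 = 0.1620. [A⁻]/[HA] = 10^(0.1620) = 1.45

[A⁻]/[HA] = 1.45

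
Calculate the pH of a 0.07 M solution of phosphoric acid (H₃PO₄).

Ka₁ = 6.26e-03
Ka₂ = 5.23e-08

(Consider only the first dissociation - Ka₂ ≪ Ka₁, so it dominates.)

First dissociation dominates. From Ka₁ = [H⁺][HA⁻]/[H₂A], x² + Ka₁·x − Ka₁·C = 0 with C = 0.07 M and Ka₁ = 6.26e-03. Solving: [H⁺] = (−Ka₁ + √(Ka₁² + 4·Ka₁·C)) / 2 = 1.8036e-02 M. pH = -log(1.8036e-02) = 1.74.

pH = 1.74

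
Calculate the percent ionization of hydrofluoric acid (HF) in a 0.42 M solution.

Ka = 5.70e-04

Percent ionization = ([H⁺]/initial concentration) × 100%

Using Ka equilibrium: x² + Ka×x - Ka×C = 0. Solving: [H⁺] = 1.5190e-02. Percent = (1.5190e-02/0.42) × 100

Percent ionization = 3.62%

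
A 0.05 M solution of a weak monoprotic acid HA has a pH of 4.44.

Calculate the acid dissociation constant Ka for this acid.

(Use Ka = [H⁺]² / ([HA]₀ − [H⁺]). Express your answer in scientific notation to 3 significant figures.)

[H⁺] = 10^(−pH) = 10^(−4.44) = 3.631e-05 M. For HA ⇌ H⁺ + A⁻, Ka = [H⁺][A⁻]/[HA] = [H⁺]² / ([HA]₀ − [H⁺]) = (3.631e-05)² / (0.05 − 3.631e-05) = 2.64e-08.

K_a = 2.64e-08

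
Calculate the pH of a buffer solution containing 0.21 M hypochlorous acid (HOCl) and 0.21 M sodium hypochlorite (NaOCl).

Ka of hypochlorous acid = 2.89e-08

pKa = -log(2.89e-08) = 7.54. pH = pKa + log([A⁻]/[HA]) = 7.54 + log(0.21/0.21)

pH = 7.54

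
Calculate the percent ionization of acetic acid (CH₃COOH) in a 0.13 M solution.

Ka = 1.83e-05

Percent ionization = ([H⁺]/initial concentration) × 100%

Using Ka equilibrium: x² + Ka×x - Ka×C = 0. Solving: [H⁺] = 1.5333e-03. Percent = (1.5333e-03/0.13) × 100

Percent ionization = 1.18%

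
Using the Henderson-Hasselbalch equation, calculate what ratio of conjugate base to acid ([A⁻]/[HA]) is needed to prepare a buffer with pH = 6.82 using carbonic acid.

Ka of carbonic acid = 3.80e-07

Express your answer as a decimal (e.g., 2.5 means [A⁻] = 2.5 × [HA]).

pKa = -log(3.80e-07) = 6.4202. pH = pKa + log([A⁻]/[HA]), so log([A⁻]/[HA]) = pH − pKa = 6.82 − 6.4202 = 0.3998. [A⁻]/[HA] = 10^(0.3998) = 2.51

[A⁻]/[HA] = 2.51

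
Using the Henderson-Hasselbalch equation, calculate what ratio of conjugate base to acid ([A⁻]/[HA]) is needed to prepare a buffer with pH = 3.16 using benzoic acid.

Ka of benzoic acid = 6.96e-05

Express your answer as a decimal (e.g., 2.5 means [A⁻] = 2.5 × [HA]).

pKa = -log(6.96e-05) = 4.1574. pH = pKa + log([A⁻]/[HA]), so log([A⁻]/[HA]) = pH − pKa = 3.16 − 4.1574 = -0.9974. [A⁻]/[HA] = 10^(-0.9974) = 0.101

[A⁻]/[HA] = 0.101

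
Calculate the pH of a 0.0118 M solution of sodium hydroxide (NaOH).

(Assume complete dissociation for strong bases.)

[OH⁻] = 0.0118 M for strong base. pOH = -log[OH⁻] = 1.93, pH = 14 - pOH

pH = 12.07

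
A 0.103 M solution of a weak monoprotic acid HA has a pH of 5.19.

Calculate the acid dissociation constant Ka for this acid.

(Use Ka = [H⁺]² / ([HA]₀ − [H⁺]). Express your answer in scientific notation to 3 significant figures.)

[H⁺] = 10^(−pH) = 10^(−5.19) = 6.457e-06 M. For HA ⇌ H⁺ + A⁻, Ka = [H⁺][A⁻]/[HA] = [H⁺]² / ([HA]₀ − [H⁺]) = (6.457e-06)² / (0.103 − 6.457e-06) = 4.05e-10.

K_a = 4.05e-10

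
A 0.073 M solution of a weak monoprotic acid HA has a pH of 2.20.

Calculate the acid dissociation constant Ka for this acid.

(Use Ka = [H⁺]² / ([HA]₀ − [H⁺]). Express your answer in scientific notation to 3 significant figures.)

[H⁺] = 10^(−pH) = 10^(−2.20) = 6.310e-03 M. For HA ⇌ H⁺ + A⁻, Ka = [H⁺][A⁻]/[HA] = [H⁺]² / ([HA]₀ − [H⁺]) = (6.310e-03)² / (0.073 − 6.310e-03) = 5.97e-04.

K_a = 5.97e-04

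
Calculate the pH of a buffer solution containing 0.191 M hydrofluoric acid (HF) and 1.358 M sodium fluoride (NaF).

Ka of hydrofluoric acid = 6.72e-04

pKa = -log(6.72e-04) = 3.17. pH = pKa + log([A⁻]/[HA]) = 3.17 + log(1.358/0.191)

pH = 4.02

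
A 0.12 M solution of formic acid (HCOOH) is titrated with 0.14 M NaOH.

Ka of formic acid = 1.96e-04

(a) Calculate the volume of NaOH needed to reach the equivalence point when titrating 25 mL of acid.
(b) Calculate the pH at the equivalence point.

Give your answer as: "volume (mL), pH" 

moles acid = 0.12 × 25/1000 = 0.003 mol; V_base = moles/0.14 × 1000 = 21.4 mL. At equivalence only the conjugate base is present: [A⁻] = 0.003/0.046 = 6.4615e-02 M. Kb = Kw/Ka = 5.10e-11; [OH⁻] = √(Kb × [A⁻]) = 1.8157e-06; pOH = 5.74; pH = 14 - pOH = 8.26.

V = 21.4 mL, pH = 8.26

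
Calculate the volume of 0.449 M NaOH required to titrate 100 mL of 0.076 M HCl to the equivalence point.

At equivalence: moles acid = moles base. moles HCl = 0.076 × 100/1000 = 0.0076 mol. V_base = moles / 0.449 × 1000 = 16.9 mL.

V_{base} = 16.9 mL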